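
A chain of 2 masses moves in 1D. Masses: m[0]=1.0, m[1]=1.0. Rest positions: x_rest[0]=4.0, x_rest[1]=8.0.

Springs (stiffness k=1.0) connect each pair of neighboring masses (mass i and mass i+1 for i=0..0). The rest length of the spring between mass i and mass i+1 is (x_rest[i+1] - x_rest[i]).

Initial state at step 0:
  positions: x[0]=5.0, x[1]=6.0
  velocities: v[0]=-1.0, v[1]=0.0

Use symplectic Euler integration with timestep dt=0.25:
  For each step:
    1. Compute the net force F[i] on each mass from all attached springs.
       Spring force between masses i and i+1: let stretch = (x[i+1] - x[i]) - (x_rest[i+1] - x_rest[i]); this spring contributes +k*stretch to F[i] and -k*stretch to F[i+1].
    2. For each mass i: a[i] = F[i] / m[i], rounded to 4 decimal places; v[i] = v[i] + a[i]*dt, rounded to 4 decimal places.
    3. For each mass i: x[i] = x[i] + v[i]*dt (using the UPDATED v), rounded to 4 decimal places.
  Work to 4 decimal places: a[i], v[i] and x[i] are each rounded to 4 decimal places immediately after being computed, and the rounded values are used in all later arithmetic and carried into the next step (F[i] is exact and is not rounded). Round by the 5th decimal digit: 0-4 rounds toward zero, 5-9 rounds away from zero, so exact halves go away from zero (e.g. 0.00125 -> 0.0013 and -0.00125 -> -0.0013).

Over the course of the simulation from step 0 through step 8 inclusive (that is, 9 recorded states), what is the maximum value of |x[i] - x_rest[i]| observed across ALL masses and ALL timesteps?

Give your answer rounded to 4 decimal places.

Answer: 3.1185

Derivation:
Step 0: x=[5.0000 6.0000] v=[-1.0000 0.0000]
Step 1: x=[4.5625 6.1875] v=[-1.7500 0.7500]
Step 2: x=[3.9766 6.5235] v=[-2.3438 1.3438]
Step 3: x=[3.2998 6.9503] v=[-2.7071 1.7071]
Step 4: x=[2.6012 7.3989] v=[-2.7945 1.7945]
Step 5: x=[1.9524 7.7977] v=[-2.5951 1.5951]
Step 6: x=[1.4190 8.0812] v=[-2.1338 1.1338]
Step 7: x=[1.0519 8.1983] v=[-1.4683 0.4683]
Step 8: x=[0.8815 8.1187] v=[-0.6817 -0.3183]
Max displacement = 3.1185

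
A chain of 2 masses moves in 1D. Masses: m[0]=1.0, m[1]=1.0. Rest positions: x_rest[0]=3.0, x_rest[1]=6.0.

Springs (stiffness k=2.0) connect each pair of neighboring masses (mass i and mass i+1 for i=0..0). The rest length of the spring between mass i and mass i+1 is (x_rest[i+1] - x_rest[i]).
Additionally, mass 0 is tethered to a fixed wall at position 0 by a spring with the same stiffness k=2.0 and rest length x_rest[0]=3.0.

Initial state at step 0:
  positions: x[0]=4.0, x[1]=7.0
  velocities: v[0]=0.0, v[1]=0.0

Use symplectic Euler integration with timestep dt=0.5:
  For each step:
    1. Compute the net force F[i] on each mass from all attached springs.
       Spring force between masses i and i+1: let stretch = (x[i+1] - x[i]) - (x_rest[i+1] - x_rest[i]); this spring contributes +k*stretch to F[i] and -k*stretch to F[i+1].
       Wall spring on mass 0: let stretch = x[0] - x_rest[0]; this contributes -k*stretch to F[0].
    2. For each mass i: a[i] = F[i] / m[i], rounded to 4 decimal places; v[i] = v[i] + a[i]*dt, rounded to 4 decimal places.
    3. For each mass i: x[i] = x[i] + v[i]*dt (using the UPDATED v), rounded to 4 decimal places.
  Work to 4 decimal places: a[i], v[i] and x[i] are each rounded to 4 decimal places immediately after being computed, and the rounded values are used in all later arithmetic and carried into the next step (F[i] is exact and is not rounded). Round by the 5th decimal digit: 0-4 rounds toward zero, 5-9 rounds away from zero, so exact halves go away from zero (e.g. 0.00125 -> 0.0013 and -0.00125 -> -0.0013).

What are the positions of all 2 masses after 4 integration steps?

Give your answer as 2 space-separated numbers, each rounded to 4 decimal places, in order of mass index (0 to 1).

Step 0: x=[4.0000 7.0000] v=[0.0000 0.0000]
Step 1: x=[3.5000 7.0000] v=[-1.0000 0.0000]
Step 2: x=[3.0000 6.7500] v=[-1.0000 -0.5000]
Step 3: x=[2.8750 6.1250] v=[-0.2500 -1.2500]
Step 4: x=[2.9375 5.3750] v=[0.1250 -1.5000]

Answer: 2.9375 5.3750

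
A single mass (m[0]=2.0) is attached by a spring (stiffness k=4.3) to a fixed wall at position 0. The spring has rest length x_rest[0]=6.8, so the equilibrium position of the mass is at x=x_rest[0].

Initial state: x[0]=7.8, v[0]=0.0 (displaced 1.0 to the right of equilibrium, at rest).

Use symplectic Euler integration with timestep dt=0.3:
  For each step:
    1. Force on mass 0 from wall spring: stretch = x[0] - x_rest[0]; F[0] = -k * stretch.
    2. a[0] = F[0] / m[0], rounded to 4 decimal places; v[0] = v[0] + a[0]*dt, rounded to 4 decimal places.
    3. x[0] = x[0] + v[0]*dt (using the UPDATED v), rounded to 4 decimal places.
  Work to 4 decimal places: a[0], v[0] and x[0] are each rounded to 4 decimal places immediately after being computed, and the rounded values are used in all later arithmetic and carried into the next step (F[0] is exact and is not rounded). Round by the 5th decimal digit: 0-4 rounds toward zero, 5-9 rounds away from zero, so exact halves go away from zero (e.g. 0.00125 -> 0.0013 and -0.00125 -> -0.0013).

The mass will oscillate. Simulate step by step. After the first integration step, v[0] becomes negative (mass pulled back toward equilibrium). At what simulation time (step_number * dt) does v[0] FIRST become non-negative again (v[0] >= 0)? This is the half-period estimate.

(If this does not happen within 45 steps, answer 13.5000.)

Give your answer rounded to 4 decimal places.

Step 0: x=[7.8000] v=[0.0000]
Step 1: x=[7.6065] v=[-0.6450]
Step 2: x=[7.2569] v=[-1.1652]
Step 3: x=[6.8189] v=[-1.4599]
Step 4: x=[6.3773] v=[-1.4721]
Step 5: x=[6.0175] v=[-1.1995]
Step 6: x=[5.8091] v=[-0.6948]
Step 7: x=[5.7924] v=[-0.0557]
Step 8: x=[5.9707] v=[0.5942]
First v>=0 after going negative at step 8, time=2.4000

Answer: 2.4000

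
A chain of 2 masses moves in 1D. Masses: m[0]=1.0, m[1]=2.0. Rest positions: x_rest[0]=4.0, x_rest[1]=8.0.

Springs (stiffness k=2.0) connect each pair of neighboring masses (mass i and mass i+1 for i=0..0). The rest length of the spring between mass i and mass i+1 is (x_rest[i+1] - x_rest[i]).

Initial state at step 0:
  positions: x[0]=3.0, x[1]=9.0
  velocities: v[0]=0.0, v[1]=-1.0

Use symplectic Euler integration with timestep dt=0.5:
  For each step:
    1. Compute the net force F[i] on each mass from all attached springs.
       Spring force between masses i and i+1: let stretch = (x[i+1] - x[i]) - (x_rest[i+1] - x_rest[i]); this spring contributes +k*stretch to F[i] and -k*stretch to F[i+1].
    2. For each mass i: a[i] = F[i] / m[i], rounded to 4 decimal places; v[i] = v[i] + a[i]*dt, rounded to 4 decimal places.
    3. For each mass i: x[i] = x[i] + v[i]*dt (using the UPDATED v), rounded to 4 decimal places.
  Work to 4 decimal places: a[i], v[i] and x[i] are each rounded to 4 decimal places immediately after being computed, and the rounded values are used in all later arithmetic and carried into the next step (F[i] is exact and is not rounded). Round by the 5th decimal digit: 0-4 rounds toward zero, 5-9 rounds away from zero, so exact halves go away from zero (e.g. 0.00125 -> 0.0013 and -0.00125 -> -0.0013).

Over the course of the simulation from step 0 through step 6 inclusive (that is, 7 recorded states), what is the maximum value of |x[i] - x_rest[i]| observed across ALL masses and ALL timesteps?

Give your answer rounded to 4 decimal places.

Step 0: x=[3.0000 9.0000] v=[0.0000 -1.0000]
Step 1: x=[4.0000 8.0000] v=[2.0000 -2.0000]
Step 2: x=[5.0000 7.0000] v=[2.0000 -2.0000]
Step 3: x=[5.0000 6.5000] v=[0.0000 -1.0000]
Step 4: x=[3.7500 6.6250] v=[-2.5000 0.2500]
Step 5: x=[1.9375 7.0313] v=[-3.6250 0.8125]
Step 6: x=[0.6719 7.1641] v=[-2.5312 0.2656]
Max displacement = 3.3281

Answer: 3.3281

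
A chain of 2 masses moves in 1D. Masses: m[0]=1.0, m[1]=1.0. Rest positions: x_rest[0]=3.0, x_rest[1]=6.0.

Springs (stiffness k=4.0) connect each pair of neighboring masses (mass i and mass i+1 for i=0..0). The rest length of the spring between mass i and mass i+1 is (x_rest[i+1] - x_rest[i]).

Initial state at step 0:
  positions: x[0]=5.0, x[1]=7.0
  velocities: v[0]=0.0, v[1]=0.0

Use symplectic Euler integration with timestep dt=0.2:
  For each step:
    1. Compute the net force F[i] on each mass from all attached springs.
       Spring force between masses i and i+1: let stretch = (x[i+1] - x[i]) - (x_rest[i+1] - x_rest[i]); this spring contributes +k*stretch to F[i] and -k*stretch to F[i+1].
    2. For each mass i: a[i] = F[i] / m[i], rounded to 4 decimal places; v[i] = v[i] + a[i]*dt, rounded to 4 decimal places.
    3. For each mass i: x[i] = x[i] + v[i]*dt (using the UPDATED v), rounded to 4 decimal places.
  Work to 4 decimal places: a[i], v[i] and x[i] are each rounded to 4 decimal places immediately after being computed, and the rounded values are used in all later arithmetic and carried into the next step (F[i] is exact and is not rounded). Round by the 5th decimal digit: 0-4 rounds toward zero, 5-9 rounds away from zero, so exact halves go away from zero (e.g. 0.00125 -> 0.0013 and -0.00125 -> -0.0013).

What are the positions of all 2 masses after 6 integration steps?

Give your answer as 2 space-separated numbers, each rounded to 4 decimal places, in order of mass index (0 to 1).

Step 0: x=[5.0000 7.0000] v=[0.0000 0.0000]
Step 1: x=[4.8400 7.1600] v=[-0.8000 0.8000]
Step 2: x=[4.5712 7.4288] v=[-1.3440 1.3440]
Step 3: x=[4.2796 7.7204] v=[-1.4579 1.4579]
Step 4: x=[4.0585 7.9415] v=[-1.1053 1.1053]
Step 5: x=[3.9787 8.0213] v=[-0.3989 0.3989]
Step 6: x=[4.0657 7.9343] v=[0.4352 -0.4352]

Answer: 4.0657 7.9343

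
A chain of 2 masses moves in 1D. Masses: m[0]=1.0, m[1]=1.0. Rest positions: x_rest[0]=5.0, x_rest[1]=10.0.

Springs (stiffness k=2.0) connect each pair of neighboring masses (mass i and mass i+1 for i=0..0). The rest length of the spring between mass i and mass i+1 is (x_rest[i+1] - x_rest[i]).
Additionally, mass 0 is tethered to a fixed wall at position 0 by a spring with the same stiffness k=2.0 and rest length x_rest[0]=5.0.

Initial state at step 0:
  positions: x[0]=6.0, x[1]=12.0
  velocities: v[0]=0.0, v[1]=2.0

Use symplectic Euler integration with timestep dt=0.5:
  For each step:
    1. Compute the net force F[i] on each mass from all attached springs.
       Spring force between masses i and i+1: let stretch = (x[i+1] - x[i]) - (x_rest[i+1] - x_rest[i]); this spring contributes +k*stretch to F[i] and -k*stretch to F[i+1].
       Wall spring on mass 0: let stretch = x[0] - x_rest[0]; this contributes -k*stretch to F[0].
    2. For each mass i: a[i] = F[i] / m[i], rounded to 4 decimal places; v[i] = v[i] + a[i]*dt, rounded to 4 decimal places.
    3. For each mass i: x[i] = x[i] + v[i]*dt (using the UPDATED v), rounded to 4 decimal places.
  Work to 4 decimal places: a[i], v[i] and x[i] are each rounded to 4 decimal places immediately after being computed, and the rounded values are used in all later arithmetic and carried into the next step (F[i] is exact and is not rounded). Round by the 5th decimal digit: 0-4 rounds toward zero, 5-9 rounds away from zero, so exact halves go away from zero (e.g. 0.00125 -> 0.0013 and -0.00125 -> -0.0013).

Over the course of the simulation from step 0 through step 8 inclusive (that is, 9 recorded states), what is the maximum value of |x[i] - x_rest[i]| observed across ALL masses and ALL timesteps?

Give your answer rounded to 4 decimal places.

Answer: 2.5000

Derivation:
Step 0: x=[6.0000 12.0000] v=[0.0000 2.0000]
Step 1: x=[6.0000 12.5000] v=[0.0000 1.0000]
Step 2: x=[6.2500 12.2500] v=[0.5000 -0.5000]
Step 3: x=[6.3750 11.5000] v=[0.2500 -1.5000]
Step 4: x=[5.8750 10.6875] v=[-1.0000 -1.6250]
Step 5: x=[4.8438 9.9688] v=[-2.0625 -1.4375]
Step 6: x=[3.9532 9.1876] v=[-1.7813 -1.5625]
Step 7: x=[3.7032 8.2892] v=[-0.5001 -1.7969]
Step 8: x=[3.8946 7.5978] v=[0.3827 -1.3829]
Max displacement = 2.5000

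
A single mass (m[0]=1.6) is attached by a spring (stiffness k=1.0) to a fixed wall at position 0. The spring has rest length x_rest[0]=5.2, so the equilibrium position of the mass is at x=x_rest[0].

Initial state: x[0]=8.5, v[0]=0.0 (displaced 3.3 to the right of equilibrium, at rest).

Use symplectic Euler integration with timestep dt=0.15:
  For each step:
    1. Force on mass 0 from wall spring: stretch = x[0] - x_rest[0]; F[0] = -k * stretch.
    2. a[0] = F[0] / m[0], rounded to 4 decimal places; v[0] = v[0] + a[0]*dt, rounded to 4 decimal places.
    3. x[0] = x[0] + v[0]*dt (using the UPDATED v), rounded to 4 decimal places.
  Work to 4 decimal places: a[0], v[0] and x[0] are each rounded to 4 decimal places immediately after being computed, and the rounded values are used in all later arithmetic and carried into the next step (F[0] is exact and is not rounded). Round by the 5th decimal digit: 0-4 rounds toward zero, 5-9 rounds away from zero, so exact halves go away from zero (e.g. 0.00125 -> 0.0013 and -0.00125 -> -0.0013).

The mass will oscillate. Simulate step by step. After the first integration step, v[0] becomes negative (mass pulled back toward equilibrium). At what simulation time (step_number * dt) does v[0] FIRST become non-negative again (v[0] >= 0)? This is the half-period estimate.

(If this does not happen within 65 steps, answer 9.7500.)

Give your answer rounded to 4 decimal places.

Step 0: x=[8.5000] v=[0.0000]
Step 1: x=[8.4536] v=[-0.3094]
Step 2: x=[8.3614] v=[-0.6144]
Step 3: x=[8.2248] v=[-0.9108]
Step 4: x=[8.0456] v=[-1.1944]
Step 5: x=[7.8264] v=[-1.4612]
Step 6: x=[7.5703] v=[-1.7074]
Step 7: x=[7.2809] v=[-1.9296]
Step 8: x=[6.9622] v=[-2.1247]
Step 9: x=[6.6187] v=[-2.2899]
Step 10: x=[6.2553] v=[-2.4229]
Step 11: x=[5.8770] v=[-2.5218]
Step 12: x=[5.4892] v=[-2.5853]
Step 13: x=[5.0973] v=[-2.6124]
Step 14: x=[4.7069] v=[-2.6028]
Step 15: x=[4.3234] v=[-2.5566]
Step 16: x=[3.9522] v=[-2.4744]
Step 17: x=[3.5986] v=[-2.3574]
Step 18: x=[3.2675] v=[-2.2073]
Step 19: x=[2.9636] v=[-2.0261]
Step 20: x=[2.6911] v=[-1.8164]
Step 21: x=[2.4539] v=[-1.5812]
Step 22: x=[2.2553] v=[-1.3238]
Step 23: x=[2.0981] v=[-1.0477]
Step 24: x=[1.9846] v=[-0.7569]
Step 25: x=[1.9163] v=[-0.4555]
Step 26: x=[1.8941] v=[-0.1477]
Step 27: x=[1.9184] v=[0.1622]
First v>=0 after going negative at step 27, time=4.0500

Answer: 4.0500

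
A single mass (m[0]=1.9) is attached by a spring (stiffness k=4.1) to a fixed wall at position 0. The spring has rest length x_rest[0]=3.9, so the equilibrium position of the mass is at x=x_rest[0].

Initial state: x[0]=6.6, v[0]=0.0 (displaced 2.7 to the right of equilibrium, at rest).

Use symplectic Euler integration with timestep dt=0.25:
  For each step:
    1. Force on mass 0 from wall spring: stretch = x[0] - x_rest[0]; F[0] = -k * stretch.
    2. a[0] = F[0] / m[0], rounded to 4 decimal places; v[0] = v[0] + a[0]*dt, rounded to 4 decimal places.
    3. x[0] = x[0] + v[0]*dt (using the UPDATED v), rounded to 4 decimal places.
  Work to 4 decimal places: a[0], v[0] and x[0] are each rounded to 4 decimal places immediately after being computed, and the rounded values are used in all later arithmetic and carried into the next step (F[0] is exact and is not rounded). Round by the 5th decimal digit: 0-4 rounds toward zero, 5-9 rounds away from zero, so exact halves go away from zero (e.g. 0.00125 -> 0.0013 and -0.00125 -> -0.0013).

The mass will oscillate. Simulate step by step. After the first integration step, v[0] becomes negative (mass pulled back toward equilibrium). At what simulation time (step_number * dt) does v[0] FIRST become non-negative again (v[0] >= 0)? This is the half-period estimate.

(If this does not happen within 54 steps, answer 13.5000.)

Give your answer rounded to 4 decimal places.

Answer: 2.2500

Derivation:
Step 0: x=[6.6000] v=[0.0000]
Step 1: x=[6.2359] v=[-1.4566]
Step 2: x=[5.5567] v=[-2.7168]
Step 3: x=[4.6541] v=[-3.6106]
Step 4: x=[3.6498] v=[-4.0174]
Step 5: x=[2.6792] v=[-3.8824]
Step 6: x=[1.8733] v=[-3.2238]
Step 7: x=[1.3407] v=[-2.1305]
Step 8: x=[1.1533] v=[-0.7498]
Step 9: x=[1.3363] v=[0.7320]
First v>=0 after going negative at step 9, time=2.2500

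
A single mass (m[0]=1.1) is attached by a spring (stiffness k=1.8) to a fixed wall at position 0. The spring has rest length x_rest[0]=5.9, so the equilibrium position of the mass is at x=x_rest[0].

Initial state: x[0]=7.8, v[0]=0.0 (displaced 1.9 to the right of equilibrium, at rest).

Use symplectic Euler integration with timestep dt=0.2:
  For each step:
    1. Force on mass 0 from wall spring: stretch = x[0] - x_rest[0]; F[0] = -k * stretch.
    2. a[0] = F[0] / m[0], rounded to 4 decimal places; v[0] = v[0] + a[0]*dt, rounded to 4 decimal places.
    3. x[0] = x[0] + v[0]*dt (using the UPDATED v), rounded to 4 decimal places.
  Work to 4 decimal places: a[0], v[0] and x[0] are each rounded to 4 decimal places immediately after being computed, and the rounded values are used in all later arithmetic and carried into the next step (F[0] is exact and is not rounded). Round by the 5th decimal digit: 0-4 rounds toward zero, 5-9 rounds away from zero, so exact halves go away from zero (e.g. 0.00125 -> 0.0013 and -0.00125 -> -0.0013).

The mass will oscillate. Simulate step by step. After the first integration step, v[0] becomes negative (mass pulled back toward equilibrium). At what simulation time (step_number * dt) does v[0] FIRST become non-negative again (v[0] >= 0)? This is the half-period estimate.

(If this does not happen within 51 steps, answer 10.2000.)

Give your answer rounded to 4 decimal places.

Answer: 2.6000

Derivation:
Step 0: x=[7.8000] v=[0.0000]
Step 1: x=[7.6756] v=[-0.6218]
Step 2: x=[7.4350] v=[-1.2029]
Step 3: x=[7.0939] v=[-1.7053]
Step 4: x=[6.6747] v=[-2.0960]
Step 5: x=[6.2048] v=[-2.3495]
Step 6: x=[5.7149] v=[-2.4493]
Step 7: x=[5.2372] v=[-2.3887]
Step 8: x=[4.8028] v=[-2.1718]
Step 9: x=[4.4403] v=[-1.8127]
Step 10: x=[4.1733] v=[-1.3350]
Step 11: x=[4.0193] v=[-0.7699]
Step 12: x=[3.9884] v=[-0.1544]
Step 13: x=[4.0826] v=[0.4712]
First v>=0 after going negative at step 13, time=2.6000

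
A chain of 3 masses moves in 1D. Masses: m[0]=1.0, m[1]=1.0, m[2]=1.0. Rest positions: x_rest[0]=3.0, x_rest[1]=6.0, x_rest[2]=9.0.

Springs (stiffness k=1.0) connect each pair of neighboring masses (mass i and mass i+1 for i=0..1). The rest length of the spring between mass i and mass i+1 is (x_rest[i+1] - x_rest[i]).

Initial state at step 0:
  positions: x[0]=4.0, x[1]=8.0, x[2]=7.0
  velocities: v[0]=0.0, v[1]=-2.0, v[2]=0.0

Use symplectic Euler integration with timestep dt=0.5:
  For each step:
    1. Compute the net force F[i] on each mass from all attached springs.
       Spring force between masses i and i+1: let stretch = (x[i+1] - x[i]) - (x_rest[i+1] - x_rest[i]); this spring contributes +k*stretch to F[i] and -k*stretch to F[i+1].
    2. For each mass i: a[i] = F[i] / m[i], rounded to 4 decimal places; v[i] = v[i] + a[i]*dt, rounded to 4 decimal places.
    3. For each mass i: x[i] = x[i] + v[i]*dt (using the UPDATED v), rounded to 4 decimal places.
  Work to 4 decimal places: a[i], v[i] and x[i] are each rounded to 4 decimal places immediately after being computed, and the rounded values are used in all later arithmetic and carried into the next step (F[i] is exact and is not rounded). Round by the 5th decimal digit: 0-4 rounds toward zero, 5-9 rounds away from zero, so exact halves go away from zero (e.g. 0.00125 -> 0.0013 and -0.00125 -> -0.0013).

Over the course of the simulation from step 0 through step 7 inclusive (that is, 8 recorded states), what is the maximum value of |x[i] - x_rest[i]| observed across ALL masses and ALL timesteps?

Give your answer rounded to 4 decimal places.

Answer: 4.3648

Derivation:
Step 0: x=[4.0000 8.0000 7.0000] v=[0.0000 -2.0000 0.0000]
Step 1: x=[4.2500 5.7500 8.0000] v=[0.5000 -4.5000 2.0000]
Step 2: x=[4.1250 3.6875 9.1875] v=[-0.2500 -4.1250 2.3750]
Step 3: x=[3.1406 3.1094 9.7500] v=[-1.9688 -1.1563 1.1250]
Step 4: x=[1.3984 4.1992 9.4024] v=[-3.4844 2.1796 -0.6953]
Step 5: x=[-0.3936 5.8896 8.5040] v=[-3.5840 3.3808 -1.7969]
Step 6: x=[-1.3648 6.6628 7.7020] v=[-1.9424 1.5464 -1.6041]
Step 7: x=[-1.0791 5.6889 7.3902] v=[0.5714 -1.9478 -0.6237]
Max displacement = 4.3648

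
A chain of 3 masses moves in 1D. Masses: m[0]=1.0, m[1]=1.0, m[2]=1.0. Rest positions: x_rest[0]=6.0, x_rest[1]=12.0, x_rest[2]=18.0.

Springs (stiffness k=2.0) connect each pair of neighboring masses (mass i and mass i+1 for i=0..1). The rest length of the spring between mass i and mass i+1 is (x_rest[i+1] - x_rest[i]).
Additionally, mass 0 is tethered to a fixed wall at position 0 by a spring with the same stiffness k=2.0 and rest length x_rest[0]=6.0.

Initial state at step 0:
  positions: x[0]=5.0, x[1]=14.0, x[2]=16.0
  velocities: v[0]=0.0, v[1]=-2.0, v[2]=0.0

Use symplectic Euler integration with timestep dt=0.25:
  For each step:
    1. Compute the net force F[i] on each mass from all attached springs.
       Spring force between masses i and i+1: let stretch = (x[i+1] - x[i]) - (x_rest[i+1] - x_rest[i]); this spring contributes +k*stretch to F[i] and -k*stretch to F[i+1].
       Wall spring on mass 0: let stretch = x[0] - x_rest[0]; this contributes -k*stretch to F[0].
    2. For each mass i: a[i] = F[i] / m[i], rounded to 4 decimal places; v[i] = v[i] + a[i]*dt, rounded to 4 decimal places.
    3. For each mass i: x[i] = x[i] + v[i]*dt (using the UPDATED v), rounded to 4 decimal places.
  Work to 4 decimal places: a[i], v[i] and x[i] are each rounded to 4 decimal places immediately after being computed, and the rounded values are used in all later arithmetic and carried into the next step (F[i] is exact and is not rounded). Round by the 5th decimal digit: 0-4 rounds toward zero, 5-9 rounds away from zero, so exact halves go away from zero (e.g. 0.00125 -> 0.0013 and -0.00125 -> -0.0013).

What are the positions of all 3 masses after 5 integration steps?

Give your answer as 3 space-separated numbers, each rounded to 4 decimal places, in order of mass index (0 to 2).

Step 0: x=[5.0000 14.0000 16.0000] v=[0.0000 -2.0000 0.0000]
Step 1: x=[5.5000 12.6250 16.5000] v=[2.0000 -5.5000 2.0000]
Step 2: x=[6.2031 10.8438 17.2656] v=[2.8125 -7.1250 3.0625]
Step 3: x=[6.7109 9.2852 17.9785] v=[2.0313 -6.2345 2.8516]
Step 4: x=[6.7017 8.4915 18.3548] v=[-0.0370 -3.1750 1.5050]
Step 5: x=[6.0785 8.7070 18.2481] v=[-2.4930 0.8618 -0.4267]

Answer: 6.0785 8.7070 18.2481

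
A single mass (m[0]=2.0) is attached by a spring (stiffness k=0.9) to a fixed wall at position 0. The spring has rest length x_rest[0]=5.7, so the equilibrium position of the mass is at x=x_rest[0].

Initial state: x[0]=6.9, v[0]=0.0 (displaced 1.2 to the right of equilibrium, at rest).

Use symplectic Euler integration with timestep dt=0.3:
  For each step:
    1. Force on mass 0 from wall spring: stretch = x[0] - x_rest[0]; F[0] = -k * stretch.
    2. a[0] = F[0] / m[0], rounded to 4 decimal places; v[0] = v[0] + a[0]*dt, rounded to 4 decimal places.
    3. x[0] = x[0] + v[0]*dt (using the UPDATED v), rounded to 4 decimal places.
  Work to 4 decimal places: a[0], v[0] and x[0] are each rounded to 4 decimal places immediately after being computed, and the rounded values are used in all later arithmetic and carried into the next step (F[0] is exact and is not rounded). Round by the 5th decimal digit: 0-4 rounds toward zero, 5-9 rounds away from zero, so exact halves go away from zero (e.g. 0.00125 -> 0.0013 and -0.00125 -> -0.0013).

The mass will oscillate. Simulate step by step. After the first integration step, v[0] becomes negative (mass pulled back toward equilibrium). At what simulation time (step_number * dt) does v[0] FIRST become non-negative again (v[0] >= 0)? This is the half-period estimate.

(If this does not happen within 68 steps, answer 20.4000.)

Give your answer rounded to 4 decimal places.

Answer: 4.8000

Derivation:
Step 0: x=[6.9000] v=[0.0000]
Step 1: x=[6.8514] v=[-0.1620]
Step 2: x=[6.7562] v=[-0.3174]
Step 3: x=[6.6182] v=[-0.4600]
Step 4: x=[6.4430] v=[-0.5840]
Step 5: x=[6.2377] v=[-0.6843]
Step 6: x=[6.0106] v=[-0.7569]
Step 7: x=[5.7710] v=[-0.7988]
Step 8: x=[5.5285] v=[-0.8084]
Step 9: x=[5.2929] v=[-0.7852]
Step 10: x=[5.0738] v=[-0.7302]
Step 11: x=[4.8801] v=[-0.6457]
Step 12: x=[4.7196] v=[-0.5350]
Step 13: x=[4.5988] v=[-0.4026]
Step 14: x=[4.5226] v=[-0.2540]
Step 15: x=[4.4941] v=[-0.0951]
Step 16: x=[4.5144] v=[0.0677]
First v>=0 after going negative at step 16, time=4.8000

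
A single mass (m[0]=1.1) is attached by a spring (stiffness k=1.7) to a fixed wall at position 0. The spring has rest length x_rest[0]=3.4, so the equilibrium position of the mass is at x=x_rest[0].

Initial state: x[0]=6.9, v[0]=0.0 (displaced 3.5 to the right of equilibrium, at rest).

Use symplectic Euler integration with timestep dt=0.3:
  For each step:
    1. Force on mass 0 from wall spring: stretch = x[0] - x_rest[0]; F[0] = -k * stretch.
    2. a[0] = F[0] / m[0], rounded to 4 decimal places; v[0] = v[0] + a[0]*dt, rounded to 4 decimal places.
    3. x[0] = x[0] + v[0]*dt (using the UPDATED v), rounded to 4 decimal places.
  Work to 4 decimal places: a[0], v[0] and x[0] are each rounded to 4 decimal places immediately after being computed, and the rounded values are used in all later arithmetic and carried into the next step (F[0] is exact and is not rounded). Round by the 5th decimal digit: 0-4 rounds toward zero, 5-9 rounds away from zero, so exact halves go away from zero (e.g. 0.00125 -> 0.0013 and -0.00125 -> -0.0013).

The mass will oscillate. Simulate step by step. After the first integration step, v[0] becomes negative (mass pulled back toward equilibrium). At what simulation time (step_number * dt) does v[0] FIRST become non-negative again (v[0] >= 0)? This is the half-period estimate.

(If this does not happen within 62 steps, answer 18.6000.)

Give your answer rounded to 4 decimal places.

Answer: 2.7000

Derivation:
Step 0: x=[6.9000] v=[0.0000]
Step 1: x=[6.4132] v=[-1.6227]
Step 2: x=[5.5073] v=[-3.0197]
Step 3: x=[4.3083] v=[-3.9967]
Step 4: x=[2.9830] v=[-4.4178]
Step 5: x=[1.7157] v=[-4.2245]
Step 6: x=[0.6826] v=[-3.4436]
Step 7: x=[0.0275] v=[-2.1837]
Step 8: x=[-0.1585] v=[-0.6201]
Step 9: x=[0.1504] v=[1.0298]
First v>=0 after going negative at step 9, time=2.7000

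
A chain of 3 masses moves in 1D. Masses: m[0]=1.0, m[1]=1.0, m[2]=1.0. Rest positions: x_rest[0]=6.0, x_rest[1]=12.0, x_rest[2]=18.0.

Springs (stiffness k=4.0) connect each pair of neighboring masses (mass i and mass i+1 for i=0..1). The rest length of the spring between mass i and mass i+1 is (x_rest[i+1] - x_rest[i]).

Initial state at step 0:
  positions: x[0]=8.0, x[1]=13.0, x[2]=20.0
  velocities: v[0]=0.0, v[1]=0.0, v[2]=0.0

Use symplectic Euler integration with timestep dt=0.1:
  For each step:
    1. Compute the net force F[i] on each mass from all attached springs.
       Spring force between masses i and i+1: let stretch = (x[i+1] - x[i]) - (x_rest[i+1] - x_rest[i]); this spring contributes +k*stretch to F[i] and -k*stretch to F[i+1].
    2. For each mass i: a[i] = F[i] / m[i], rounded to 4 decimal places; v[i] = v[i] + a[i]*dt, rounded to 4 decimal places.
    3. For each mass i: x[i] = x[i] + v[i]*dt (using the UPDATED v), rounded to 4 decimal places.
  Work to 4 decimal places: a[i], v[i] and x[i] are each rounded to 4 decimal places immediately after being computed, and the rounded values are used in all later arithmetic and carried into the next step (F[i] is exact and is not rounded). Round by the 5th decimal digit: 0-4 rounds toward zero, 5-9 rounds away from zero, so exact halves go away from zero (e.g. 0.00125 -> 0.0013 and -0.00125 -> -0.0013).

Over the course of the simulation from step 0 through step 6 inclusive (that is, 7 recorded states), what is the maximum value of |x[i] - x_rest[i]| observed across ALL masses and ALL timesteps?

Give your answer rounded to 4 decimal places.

Answer: 2.0988

Derivation:
Step 0: x=[8.0000 13.0000 20.0000] v=[0.0000 0.0000 0.0000]
Step 1: x=[7.9600 13.0800 19.9600] v=[-0.4000 0.8000 -0.4000]
Step 2: x=[7.8848 13.2304 19.8848] v=[-0.7520 1.5040 -0.7520]
Step 3: x=[7.7834 13.4332 19.7834] v=[-1.0138 2.0275 -1.0138]
Step 4: x=[7.6680 13.6640 19.6680] v=[-1.1539 2.3077 -1.1539]
Step 5: x=[7.5525 13.8951 19.5525] v=[-1.1555 2.3109 -1.1555]
Step 6: x=[7.4507 14.0988 19.4507] v=[-1.0185 2.0368 -1.0185]
Max displacement = 2.0988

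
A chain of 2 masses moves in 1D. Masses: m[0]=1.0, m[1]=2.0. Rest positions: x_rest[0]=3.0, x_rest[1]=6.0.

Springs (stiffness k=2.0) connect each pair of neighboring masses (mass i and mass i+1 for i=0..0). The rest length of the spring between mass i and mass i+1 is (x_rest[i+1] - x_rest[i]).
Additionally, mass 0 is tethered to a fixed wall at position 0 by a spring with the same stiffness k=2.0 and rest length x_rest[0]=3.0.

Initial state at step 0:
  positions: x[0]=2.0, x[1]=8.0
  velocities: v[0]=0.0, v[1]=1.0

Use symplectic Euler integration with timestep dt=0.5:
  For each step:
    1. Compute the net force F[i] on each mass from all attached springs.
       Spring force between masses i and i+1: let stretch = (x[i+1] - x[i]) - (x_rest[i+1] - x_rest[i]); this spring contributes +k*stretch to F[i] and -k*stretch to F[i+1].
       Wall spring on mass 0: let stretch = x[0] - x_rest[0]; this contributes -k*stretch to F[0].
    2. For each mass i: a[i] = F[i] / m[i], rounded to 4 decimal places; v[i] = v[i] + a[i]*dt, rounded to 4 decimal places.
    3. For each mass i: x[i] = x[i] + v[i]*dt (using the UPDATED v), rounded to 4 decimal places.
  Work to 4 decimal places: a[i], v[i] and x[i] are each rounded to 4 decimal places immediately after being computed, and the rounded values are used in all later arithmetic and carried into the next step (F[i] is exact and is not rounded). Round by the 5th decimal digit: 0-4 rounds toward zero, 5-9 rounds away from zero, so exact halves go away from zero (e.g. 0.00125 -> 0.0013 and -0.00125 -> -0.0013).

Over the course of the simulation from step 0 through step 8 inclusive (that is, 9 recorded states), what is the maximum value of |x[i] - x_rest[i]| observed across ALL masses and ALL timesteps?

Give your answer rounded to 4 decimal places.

Answer: 2.8750

Derivation:
Step 0: x=[2.0000 8.0000] v=[0.0000 1.0000]
Step 1: x=[4.0000 7.7500] v=[4.0000 -0.5000]
Step 2: x=[5.8750 7.3125] v=[3.7500 -0.8750]
Step 3: x=[5.5313 7.2656] v=[-0.6875 -0.0938]
Step 4: x=[3.2891 7.5352] v=[-4.4845 0.5391]
Step 5: x=[1.5254 7.4932] v=[-3.5275 -0.0840]
Step 6: x=[1.9829 6.7093] v=[0.9149 -1.5679]
Step 7: x=[3.8121 5.4938] v=[3.6584 -2.4311]
Step 8: x=[4.5761 4.6078] v=[1.5280 -1.7720]
Max displacement = 2.8750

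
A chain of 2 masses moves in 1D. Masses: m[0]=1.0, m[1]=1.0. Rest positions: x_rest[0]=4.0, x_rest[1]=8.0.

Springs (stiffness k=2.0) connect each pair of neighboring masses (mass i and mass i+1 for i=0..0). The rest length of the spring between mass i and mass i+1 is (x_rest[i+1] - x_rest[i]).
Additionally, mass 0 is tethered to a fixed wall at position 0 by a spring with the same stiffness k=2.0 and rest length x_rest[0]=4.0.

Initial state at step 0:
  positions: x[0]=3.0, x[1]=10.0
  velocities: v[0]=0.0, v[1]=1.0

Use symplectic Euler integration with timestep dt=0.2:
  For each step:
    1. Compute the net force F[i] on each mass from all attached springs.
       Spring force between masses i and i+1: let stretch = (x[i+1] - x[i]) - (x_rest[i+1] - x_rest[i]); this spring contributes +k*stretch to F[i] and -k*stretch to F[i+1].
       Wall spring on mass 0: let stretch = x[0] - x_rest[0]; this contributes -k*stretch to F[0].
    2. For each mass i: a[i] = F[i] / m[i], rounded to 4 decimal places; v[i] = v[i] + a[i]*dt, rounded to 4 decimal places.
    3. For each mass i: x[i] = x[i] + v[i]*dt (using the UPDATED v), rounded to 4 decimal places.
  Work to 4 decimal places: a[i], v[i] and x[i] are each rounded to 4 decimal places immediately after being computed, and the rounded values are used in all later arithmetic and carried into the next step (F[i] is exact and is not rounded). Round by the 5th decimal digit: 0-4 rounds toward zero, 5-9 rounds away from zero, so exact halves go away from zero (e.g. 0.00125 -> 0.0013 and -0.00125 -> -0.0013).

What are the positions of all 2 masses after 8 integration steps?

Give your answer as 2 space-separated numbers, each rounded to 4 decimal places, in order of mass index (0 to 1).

Step 0: x=[3.0000 10.0000] v=[0.0000 1.0000]
Step 1: x=[3.3200 9.9600] v=[1.6000 -0.2000]
Step 2: x=[3.9056 9.7088] v=[2.9280 -1.2560]
Step 3: x=[4.6430 9.3133] v=[3.6870 -1.9773]
Step 4: x=[5.3826 8.8642] v=[3.6979 -2.2454]
Step 5: x=[5.9701 8.4566] v=[2.9375 -2.0380]
Step 6: x=[6.2789 8.1701] v=[1.5441 -1.4326]
Step 7: x=[6.2367 8.0523] v=[-0.2110 -0.5891]
Step 8: x=[5.8408 8.1092] v=[-1.9794 0.2847]

Answer: 5.8408 8.1092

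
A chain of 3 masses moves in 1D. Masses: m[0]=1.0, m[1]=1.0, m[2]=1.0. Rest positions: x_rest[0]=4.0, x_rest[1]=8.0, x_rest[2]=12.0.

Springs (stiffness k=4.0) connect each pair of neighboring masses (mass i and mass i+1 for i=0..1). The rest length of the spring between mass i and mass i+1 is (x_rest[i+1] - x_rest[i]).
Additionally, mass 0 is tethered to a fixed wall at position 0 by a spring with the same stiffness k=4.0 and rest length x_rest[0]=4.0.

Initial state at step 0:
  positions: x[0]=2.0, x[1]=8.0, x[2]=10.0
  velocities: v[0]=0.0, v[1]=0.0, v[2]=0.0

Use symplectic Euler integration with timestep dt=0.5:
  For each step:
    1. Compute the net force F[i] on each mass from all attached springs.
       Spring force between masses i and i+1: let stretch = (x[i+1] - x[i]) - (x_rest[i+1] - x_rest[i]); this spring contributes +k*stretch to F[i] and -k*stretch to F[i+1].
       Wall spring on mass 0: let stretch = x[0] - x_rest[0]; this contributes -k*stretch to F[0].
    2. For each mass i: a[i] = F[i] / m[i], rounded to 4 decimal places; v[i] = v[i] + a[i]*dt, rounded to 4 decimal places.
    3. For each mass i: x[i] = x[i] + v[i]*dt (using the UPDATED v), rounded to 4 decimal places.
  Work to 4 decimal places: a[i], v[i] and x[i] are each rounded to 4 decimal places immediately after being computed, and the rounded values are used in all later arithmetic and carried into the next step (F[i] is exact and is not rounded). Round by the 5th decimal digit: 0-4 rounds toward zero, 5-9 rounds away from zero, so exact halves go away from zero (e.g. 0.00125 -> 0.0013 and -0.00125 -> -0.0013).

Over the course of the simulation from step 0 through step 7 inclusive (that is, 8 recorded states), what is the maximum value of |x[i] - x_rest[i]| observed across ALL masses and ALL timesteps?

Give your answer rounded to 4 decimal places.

Answer: 4.0000

Derivation:
Step 0: x=[2.0000 8.0000 10.0000] v=[0.0000 0.0000 0.0000]
Step 1: x=[6.0000 4.0000 12.0000] v=[8.0000 -8.0000 4.0000]
Step 2: x=[2.0000 10.0000 10.0000] v=[-8.0000 12.0000 -4.0000]
Step 3: x=[4.0000 8.0000 12.0000] v=[4.0000 -4.0000 4.0000]
Step 4: x=[6.0000 6.0000 14.0000] v=[4.0000 -4.0000 4.0000]
Step 5: x=[2.0000 12.0000 12.0000] v=[-8.0000 12.0000 -4.0000]
Step 6: x=[6.0000 8.0000 14.0000] v=[8.0000 -8.0000 4.0000]
Step 7: x=[6.0000 8.0000 14.0000] v=[0.0000 0.0000 0.0000]
Max displacement = 4.0000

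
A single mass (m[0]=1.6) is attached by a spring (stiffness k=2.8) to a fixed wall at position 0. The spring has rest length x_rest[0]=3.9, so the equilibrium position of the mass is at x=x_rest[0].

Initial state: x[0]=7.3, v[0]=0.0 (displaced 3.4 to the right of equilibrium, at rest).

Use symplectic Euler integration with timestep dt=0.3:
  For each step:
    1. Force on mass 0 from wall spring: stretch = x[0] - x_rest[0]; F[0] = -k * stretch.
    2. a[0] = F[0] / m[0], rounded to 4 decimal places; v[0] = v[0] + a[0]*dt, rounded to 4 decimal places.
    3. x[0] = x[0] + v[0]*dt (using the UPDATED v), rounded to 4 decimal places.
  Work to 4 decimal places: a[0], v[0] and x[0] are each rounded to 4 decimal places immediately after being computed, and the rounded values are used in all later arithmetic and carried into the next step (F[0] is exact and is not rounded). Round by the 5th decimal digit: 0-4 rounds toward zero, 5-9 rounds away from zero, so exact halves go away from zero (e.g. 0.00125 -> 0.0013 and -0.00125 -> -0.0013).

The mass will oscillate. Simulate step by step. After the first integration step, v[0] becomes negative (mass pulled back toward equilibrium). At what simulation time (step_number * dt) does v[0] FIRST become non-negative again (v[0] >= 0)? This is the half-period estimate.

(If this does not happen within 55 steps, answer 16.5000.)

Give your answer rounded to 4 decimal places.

Step 0: x=[7.3000] v=[0.0000]
Step 1: x=[6.7645] v=[-1.7850]
Step 2: x=[5.7778] v=[-3.2889]
Step 3: x=[4.4954] v=[-4.2748]
Step 4: x=[3.1192] v=[-4.5874]
Step 5: x=[1.8660] v=[-4.1775]
Step 6: x=[0.9331] v=[-3.1097]
Step 7: x=[0.4675] v=[-1.5521]
Step 8: x=[0.5425] v=[0.2500]
First v>=0 after going negative at step 8, time=2.4000

Answer: 2.4000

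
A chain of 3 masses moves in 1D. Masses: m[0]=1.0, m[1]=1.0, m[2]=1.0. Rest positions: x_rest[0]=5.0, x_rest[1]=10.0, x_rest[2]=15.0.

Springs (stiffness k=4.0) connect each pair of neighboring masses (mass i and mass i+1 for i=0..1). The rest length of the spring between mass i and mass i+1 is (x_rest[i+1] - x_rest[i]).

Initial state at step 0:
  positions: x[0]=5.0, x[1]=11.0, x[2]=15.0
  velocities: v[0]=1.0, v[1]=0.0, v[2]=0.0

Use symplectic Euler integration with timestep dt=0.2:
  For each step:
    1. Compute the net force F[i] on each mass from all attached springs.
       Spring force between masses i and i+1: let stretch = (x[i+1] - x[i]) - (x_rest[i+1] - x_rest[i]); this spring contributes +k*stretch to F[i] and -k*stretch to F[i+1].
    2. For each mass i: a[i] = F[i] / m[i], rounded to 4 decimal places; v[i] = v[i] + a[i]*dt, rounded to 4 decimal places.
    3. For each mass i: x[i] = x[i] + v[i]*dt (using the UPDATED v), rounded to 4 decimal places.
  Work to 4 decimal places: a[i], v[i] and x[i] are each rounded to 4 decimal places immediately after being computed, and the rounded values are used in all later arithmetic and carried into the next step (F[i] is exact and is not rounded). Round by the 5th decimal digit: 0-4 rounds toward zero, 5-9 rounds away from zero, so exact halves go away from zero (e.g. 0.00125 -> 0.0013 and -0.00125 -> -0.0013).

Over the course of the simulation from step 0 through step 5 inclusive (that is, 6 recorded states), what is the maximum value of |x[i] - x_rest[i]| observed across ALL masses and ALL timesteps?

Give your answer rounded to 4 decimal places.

Step 0: x=[5.0000 11.0000 15.0000] v=[1.0000 0.0000 0.0000]
Step 1: x=[5.3600 10.6800 15.1600] v=[1.8000 -1.6000 0.8000]
Step 2: x=[5.7712 10.2256 15.4032] v=[2.0560 -2.2720 1.2160]
Step 3: x=[6.0951 9.8869 15.6180] v=[1.6195 -1.6934 1.0739]
Step 4: x=[6.2257 9.8585 15.7158] v=[0.6529 -0.1420 0.4890]
Step 5: x=[6.1375 10.1860 15.6764] v=[-0.4409 1.6376 -0.1968]
Max displacement = 1.2257

Answer: 1.2257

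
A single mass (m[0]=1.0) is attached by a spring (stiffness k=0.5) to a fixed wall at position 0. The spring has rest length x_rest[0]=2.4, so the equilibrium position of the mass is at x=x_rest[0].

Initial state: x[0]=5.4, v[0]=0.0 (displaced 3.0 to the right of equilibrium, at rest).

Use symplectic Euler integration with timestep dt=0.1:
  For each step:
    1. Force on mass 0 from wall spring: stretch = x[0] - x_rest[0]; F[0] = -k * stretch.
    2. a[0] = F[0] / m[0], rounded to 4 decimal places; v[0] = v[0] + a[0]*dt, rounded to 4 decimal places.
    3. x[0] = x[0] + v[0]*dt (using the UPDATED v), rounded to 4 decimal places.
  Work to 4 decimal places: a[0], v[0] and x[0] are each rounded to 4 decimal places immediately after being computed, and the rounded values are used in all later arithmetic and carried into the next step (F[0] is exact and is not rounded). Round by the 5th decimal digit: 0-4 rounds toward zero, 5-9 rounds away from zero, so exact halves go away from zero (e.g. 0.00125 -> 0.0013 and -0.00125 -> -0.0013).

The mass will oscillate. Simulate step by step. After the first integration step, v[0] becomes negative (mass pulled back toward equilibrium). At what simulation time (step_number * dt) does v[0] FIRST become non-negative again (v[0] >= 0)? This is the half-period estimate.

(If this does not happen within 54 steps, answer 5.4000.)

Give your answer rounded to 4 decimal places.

Step 0: x=[5.4000] v=[0.0000]
Step 1: x=[5.3850] v=[-0.1500]
Step 2: x=[5.3551] v=[-0.2993]
Step 3: x=[5.3104] v=[-0.4471]
Step 4: x=[5.2511] v=[-0.5926]
Step 5: x=[5.1776] v=[-0.7352]
Step 6: x=[5.0902] v=[-0.8741]
Step 7: x=[4.9893] v=[-1.0086]
Step 8: x=[4.8755] v=[-1.1381]
Step 9: x=[4.7493] v=[-1.2619]
Step 10: x=[4.6114] v=[-1.3794]
Step 11: x=[4.4624] v=[-1.4900]
Step 12: x=[4.3031] v=[-1.5931]
Step 13: x=[4.1343] v=[-1.6883]
Step 14: x=[3.9568] v=[-1.7750]
Step 15: x=[3.7715] v=[-1.8528]
Step 16: x=[3.5794] v=[-1.9214]
Step 17: x=[3.3814] v=[-1.9804]
Step 18: x=[3.1785] v=[-2.0295]
Step 19: x=[2.9717] v=[-2.0684]
Step 20: x=[2.7620] v=[-2.0970]
Step 21: x=[2.5505] v=[-2.1151]
Step 22: x=[2.3382] v=[-2.1226]
Step 23: x=[2.1263] v=[-2.1195]
Step 24: x=[1.9157] v=[-2.1058]
Step 25: x=[1.7075] v=[-2.0816]
Step 26: x=[1.5028] v=[-2.0470]
Step 27: x=[1.3026] v=[-2.0021]
Step 28: x=[1.1079] v=[-1.9472]
Step 29: x=[0.9196] v=[-1.8826]
Step 30: x=[0.7387] v=[-1.8086]
Step 31: x=[0.5662] v=[-1.7255]
Step 32: x=[0.4028] v=[-1.6338]
Step 33: x=[0.2494] v=[-1.5339]
Step 34: x=[0.1068] v=[-1.4264]
Step 35: x=[-0.0244] v=[-1.3117]
Step 36: x=[-0.1435] v=[-1.1905]
Step 37: x=[-0.2498] v=[-1.0633]
Step 38: x=[-0.3429] v=[-0.9308]
Step 39: x=[-0.4223] v=[-0.7937]
Step 40: x=[-0.4876] v=[-0.6526]
Step 41: x=[-0.5384] v=[-0.5082]
Step 42: x=[-0.5745] v=[-0.3613]
Step 43: x=[-0.5958] v=[-0.2126]
Step 44: x=[-0.6021] v=[-0.0628]
Step 45: x=[-0.5934] v=[0.0873]
First v>=0 after going negative at step 45, time=4.5000

Answer: 4.5000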